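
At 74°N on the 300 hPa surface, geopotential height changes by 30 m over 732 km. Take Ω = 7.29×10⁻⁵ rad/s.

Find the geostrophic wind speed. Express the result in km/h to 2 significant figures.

Coriolis parameter at 74°N:
f = 2Ω sin φ = 2 × 7.29×10⁻⁵ × sin 74° = 1.40×10⁻⁴ s⁻¹
Height gradient: |∂Z/∂n| = 30 m / 732000 m = 4.10×10⁻⁵
On a pressure surface, geostrophic balance gives V_g = (g/f)|∂Z/∂n|:
V_g = 9.81 × 4.10×10⁻⁵ / 1.40×10⁻⁴ = 2.87 m/s
Converting: 2.87 m/s × 3.6 = 10 km/h

10 km/h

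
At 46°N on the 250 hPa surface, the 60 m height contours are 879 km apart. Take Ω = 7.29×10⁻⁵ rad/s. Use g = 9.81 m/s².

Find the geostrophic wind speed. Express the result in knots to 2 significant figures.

12 knots

Coriolis parameter at 46°N:
f = 2Ω sin φ = 2 × 7.29×10⁻⁵ × sin 46° = 1.05×10⁻⁴ s⁻¹
Height gradient: |∂Z/∂n| = 60 m / 879000 m = 6.83×10⁻⁵
On a pressure surface, geostrophic balance gives V_g = (g/f)|∂Z/∂n|:
V_g = 9.81 × 6.83×10⁻⁵ / 1.05×10⁻⁴ = 6.38 m/s
Converting: 6.38 m/s × 1.944 = 12 knots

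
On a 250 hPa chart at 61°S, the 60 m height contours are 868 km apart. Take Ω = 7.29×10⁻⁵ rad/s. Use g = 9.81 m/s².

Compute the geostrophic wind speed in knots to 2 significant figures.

Coriolis parameter at 61°S:
f = 2Ω sin φ = 2 × 7.29×10⁻⁵ × sin 61° = 1.28×10⁻⁴ s⁻¹
Height gradient: |∂Z/∂n| = 60 m / 868000 m = 6.91×10⁻⁵
On a pressure surface, geostrophic balance gives V_g = (g/f)|∂Z/∂n|:
V_g = 9.81 × 6.91×10⁻⁵ / 1.28×10⁻⁴ = 5.32 m/s
Converting: 5.32 m/s × 1.944 = 10 knots

10 knots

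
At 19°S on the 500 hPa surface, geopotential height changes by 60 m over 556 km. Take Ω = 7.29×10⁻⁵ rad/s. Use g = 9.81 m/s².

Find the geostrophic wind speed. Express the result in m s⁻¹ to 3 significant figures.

Coriolis parameter at 19°S:
f = 2Ω sin φ = 2 × 7.29×10⁻⁵ × sin 19° = 4.75×10⁻⁵ s⁻¹
Height gradient: |∂Z/∂n| = 60 m / 556000 m = 1.08×10⁻⁴
On a pressure surface, geostrophic balance gives V_g = (g/f)|∂Z/∂n|:
V_g = 9.81 × 1.08×10⁻⁴ / 4.75×10⁻⁵ = 22.3 m/s

22.3 m s⁻¹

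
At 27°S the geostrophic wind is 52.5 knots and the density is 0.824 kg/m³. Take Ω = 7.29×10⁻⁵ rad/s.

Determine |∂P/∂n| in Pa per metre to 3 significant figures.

1.47×10⁻³ Pa/m

Coriolis parameter at 27°S:
f = 2Ω sin φ = 2 × 7.29×10⁻⁵ × sin 27° = 6.62×10⁻⁵ s⁻¹
Wind speed in SI: 52.5 knots = 27.0 m/s
Geostrophic balance rearranged: |∂P/∂n| = f ρ V_g
|∂P/∂n| = 6.62×10⁻⁵ × 0.824 × 27.0 = 1.47×10⁻³ Pa/m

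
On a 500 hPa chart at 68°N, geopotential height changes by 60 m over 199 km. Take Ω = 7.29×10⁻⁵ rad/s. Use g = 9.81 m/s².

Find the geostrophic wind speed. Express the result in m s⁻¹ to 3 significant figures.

21.9 m s⁻¹

Coriolis parameter at 68°N:
f = 2Ω sin φ = 2 × 7.29×10⁻⁵ × sin 68° = 1.35×10⁻⁴ s⁻¹
Height gradient: |∂Z/∂n| = 60 m / 199000 m = 3.02×10⁻⁴
On a pressure surface, geostrophic balance gives V_g = (g/f)|∂Z/∂n|:
V_g = 9.81 × 3.02×10⁻⁴ / 1.35×10⁻⁴ = 21.9 m/s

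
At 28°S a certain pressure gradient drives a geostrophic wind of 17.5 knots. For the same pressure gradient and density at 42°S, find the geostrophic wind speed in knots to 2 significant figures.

With the same pressure gradient and density, V_g ∝ 1/f ∝ 1/sin φ.
V₂ = V₁ · sin φ₁ / sin φ₂ = 17.5 × sin 28° / sin 42°
V₂ = 17.5 × 0.4695/0.6691 = 12 knots

12 knots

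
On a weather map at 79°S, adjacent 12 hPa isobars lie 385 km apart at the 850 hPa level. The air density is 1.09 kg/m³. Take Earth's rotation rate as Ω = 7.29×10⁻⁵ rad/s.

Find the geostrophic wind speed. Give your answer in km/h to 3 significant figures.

71.9 km/h

Coriolis parameter at 79°S:
f = 2Ω sin φ = 2 × 7.29×10⁻⁵ × sin 79° = 1.43×10⁻⁴ s⁻¹
Pressure gradient: |∂P/∂n| = 1200 Pa / 385000 m = 3.12×10⁻³ Pa/m
Geostrophic balance (pressure-gradient force = Coriolis force):
V_g = (1/(fρ)) |∂P/∂n| = 3.12×10⁻³ / (1.43×10⁻⁴ × 1.09) = 20.0 m/s
Converting: 20.0 m/s × 3.6 = 71.9 km/h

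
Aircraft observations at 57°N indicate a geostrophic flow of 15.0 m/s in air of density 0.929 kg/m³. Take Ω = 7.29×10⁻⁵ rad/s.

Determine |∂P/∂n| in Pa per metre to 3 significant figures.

Coriolis parameter at 57°N:
f = 2Ω sin φ = 2 × 7.29×10⁻⁵ × sin 57° = 1.22×10⁻⁴ s⁻¹
Geostrophic balance rearranged: |∂P/∂n| = f ρ V_g
|∂P/∂n| = 1.22×10⁻⁴ × 0.929 × 15.0 = 1.70×10⁻³ Pa/m

1.70×10⁻³ Pa/m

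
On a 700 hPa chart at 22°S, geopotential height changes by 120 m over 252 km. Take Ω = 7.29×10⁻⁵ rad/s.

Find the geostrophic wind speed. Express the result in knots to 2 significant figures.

170 knots

Coriolis parameter at 22°S:
f = 2Ω sin φ = 2 × 7.29×10⁻⁵ × sin 22° = 5.46×10⁻⁵ s⁻¹
Height gradient: |∂Z/∂n| = 120 m / 252000 m = 4.76×10⁻⁴
On a pressure surface, geostrophic balance gives V_g = (g/f)|∂Z/∂n|:
V_g = 9.81 × 4.76×10⁻⁴ / 5.46×10⁻⁵ = 85.5 m/s
Converting: 85.5 m/s × 1.944 = 170 knots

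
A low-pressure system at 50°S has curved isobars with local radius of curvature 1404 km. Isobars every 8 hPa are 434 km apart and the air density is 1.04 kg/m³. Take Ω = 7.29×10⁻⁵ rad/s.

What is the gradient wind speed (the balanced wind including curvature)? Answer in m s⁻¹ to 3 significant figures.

Coriolis parameter at 50°S:
f = 2Ω sin φ = 2 × 7.29×10⁻⁵ × sin 50° = 1.12×10⁻⁴ s⁻¹
Pressure gradient: |∂P/∂n| = 800 Pa / 434000 m = 1.84×10⁻³ Pa/m
Geostrophic speed: V_g = |∂P/∂n|/(fρ) = 1.84×10⁻³/(1.12×10⁻⁴ × 1.04) = 15.9 m/s
Around a low, centrifugal force acts outward with Coriolis, so pressure-gradient force balances both:
(1/ρ)|∂P/∂n| = fV + V²/R  →  V² + fR·V − fR·V_g = 0
With fR = 1.12×10⁻⁴ × 1404×10³ m = 157 m/s:
V = [−fR + √((fR)² + 4 fR V_g)]/2 = [−157 + √(157² + 4×157×15.9)]/2 = 14.5 m/s
Subgeostrophic (V < V_g = 15.9 m/s), as expected around a low.

14.5 m s⁻¹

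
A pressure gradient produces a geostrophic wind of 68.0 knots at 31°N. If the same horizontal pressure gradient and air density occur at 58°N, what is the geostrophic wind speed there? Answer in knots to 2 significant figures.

41 knots

With the same pressure gradient and density, V_g ∝ 1/f ∝ 1/sin φ.
V₂ = V₁ · sin φ₁ / sin φ₂ = 68.0 × sin 31° / sin 58°
V₂ = 68.0 × 0.5150/0.8480 = 41 knots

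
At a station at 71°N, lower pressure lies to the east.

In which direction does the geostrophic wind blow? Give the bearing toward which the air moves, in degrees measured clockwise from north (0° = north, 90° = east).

180°

The pressure-gradient force points toward the east (bearing 090°).
Geostrophic balance: in the Northern Hemisphere the Coriolis force deflects motion to the right, so the geostrophic wind blows 90° to the right of the pressure-gradient force (low pressure on the left).
Rotating 090° by 90° clockwise gives 180° — the wind blows toward the south.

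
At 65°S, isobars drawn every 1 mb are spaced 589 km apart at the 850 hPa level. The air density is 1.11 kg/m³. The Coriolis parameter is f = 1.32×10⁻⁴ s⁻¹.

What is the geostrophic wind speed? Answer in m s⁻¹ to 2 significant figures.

1.2 m s⁻¹

Pressure gradient: |∂P/∂n| = 100 Pa / 589000 m = 1.70×10⁻⁴ Pa/m
Geostrophic balance (pressure-gradient force = Coriolis force):
V_g = (1/(fρ)) |∂P/∂n| = 1.70×10⁻⁴ / (1.32×10⁻⁴ × 1.11) = 1.16 m/s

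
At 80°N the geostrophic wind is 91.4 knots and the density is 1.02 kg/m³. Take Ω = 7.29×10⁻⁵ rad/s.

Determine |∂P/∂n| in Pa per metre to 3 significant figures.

Coriolis parameter at 80°N:
f = 2Ω sin φ = 2 × 7.29×10⁻⁵ × sin 80° = 1.44×10⁻⁴ s⁻¹
Wind speed in SI: 91.4 knots = 47.0 m/s
Geostrophic balance rearranged: |∂P/∂n| = f ρ V_g
|∂P/∂n| = 1.44×10⁻⁴ × 1.02 × 47.0 = 6.89×10⁻³ Pa/m

6.89×10⁻³ Pa/m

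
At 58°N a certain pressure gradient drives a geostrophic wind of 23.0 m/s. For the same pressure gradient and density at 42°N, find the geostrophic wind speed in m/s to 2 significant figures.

With the same pressure gradient and density, V_g ∝ 1/f ∝ 1/sin φ.
V₂ = V₁ · sin φ₁ / sin φ₂ = 23.0 × sin 58° / sin 42°
V₂ = 23.0 × 0.8480/0.6691 = 29 m/s

29 m/s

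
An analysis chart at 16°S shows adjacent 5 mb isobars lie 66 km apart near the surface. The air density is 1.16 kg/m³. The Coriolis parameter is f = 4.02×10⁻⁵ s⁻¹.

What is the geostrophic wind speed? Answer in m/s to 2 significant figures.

Pressure gradient: |∂P/∂n| = 500 Pa / 66000 m = 7.58×10⁻³ Pa/m
Geostrophic balance (pressure-gradient force = Coriolis force):
V_g = (1/(fρ)) |∂P/∂n| = 7.58×10⁻³ / (4.02×10⁻⁵ × 1.16) = 162 m/s

160 m/s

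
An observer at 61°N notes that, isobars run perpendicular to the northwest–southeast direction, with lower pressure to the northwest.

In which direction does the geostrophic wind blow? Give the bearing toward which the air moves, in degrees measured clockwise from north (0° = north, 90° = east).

The pressure-gradient force points toward the northwest (bearing 315°).
Geostrophic balance: in the Northern Hemisphere the Coriolis force deflects motion to the right, so the geostrophic wind blows 90° to the right of the pressure-gradient force (low pressure on the left).
Rotating 315° by 90° clockwise gives 045° — the wind blows toward the northeast.

045°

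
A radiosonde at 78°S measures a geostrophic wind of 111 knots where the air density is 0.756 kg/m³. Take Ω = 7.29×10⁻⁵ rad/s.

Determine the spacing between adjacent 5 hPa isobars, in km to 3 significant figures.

Coriolis parameter at 78°S:
f = 2Ω sin φ = 2 × 7.29×10⁻⁵ × sin 78° = 1.43×10⁻⁴ s⁻¹
Wind speed in SI: 111 knots = 57.1 m/s
Geostrophic balance rearranged: |∂P/∂n| = f ρ V_g
|∂P/∂n| = 1.43×10⁻⁴ × 0.756 × 57.1 = 6.16×10⁻³ Pa/m
Isobar spacing: Δn = ΔP/|∂P/∂n| = 500 Pa / 6.16×10⁻³ Pa/m = 81213 m ≈ 81.2 km

81.2 km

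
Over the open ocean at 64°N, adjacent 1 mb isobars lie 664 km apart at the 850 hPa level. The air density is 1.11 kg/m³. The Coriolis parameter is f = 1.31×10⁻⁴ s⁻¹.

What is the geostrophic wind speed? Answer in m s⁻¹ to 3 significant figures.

Pressure gradient: |∂P/∂n| = 100 Pa / 664000 m = 1.51×10⁻⁴ Pa/m
Geostrophic balance (pressure-gradient force = Coriolis force):
V_g = (1/(fρ)) |∂P/∂n| = 1.51×10⁻⁴ / (1.31×10⁻⁴ × 1.11) = 1.04 m/s

1.04 m s⁻¹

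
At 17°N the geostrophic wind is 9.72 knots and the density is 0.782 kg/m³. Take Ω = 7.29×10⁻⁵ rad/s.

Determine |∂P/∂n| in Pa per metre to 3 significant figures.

Coriolis parameter at 17°N:
f = 2Ω sin φ = 2 × 7.29×10⁻⁵ × sin 17° = 4.26×10⁻⁵ s⁻¹
Wind speed in SI: 9.72 knots = 5.00 m/s
Geostrophic balance rearranged: |∂P/∂n| = f ρ V_g
|∂P/∂n| = 4.26×10⁻⁵ × 0.782 × 5.00 = 1.67×10⁻⁴ Pa/m

1.67×10⁻⁴ Pa/m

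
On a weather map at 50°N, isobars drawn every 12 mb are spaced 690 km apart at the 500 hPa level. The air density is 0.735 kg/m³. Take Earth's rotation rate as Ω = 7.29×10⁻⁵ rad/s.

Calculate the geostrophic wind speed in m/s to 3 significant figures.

Coriolis parameter at 50°N:
f = 2Ω sin φ = 2 × 7.29×10⁻⁵ × sin 50° = 1.12×10⁻⁴ s⁻¹
Pressure gradient: |∂P/∂n| = 1200 Pa / 690000 m = 1.74×10⁻³ Pa/m
Geostrophic balance (pressure-gradient force = Coriolis force):
V_g = (1/(fρ)) |∂P/∂n| = 1.74×10⁻³ / (1.12×10⁻⁴ × 0.735) = 21.2 m/s

21.2 m/s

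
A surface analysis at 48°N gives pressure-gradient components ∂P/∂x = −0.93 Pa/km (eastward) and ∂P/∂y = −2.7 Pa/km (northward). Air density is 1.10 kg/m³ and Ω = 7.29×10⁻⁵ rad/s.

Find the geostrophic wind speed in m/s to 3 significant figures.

24.0 m/s

Coriolis parameter at 48°N:
f = 2Ω sin φ = 2 × 7.29×10⁻⁵ × sin 48° = 1.08×10⁻⁴ s⁻¹
Component geostrophic relations (x east, y north):
u_g = −(1/(fρ)) ∂P/∂y,  v_g = (1/(fρ)) ∂P/∂x
u_g = −(−2.7×10⁻³)/(1.08×10⁻⁴ × 1.10) = 22.7 m/s;  v_g = (−0.93×10⁻³)/(1.08×10⁻⁴ × 1.10) = −7.80 m/s
|V_g| = √(u_g² + v_g²) = 24.0 m/s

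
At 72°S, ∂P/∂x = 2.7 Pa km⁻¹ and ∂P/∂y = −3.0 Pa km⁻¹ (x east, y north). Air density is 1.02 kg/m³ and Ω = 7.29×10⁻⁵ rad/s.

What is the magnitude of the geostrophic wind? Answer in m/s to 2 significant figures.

Coriolis parameter at 72°S:
f = 2Ω sin φ = 2 × 7.29×10⁻⁵ × sin 72° = 1.39×10⁻⁴ s⁻¹
In the Southern Hemisphere f is negative: f = −1.39×10⁻⁴ s⁻¹.
Component geostrophic relations (x east, y north):
u_g = −(1/(fρ)) ∂P/∂y,  v_g = (1/(fρ)) ∂P/∂x
u_g = −(−3.0×10⁻³)/(−1.39×10⁻⁴ × 1.02) = −21.2 m/s;  v_g = (2.7×10⁻³)/(−1.39×10⁻⁴ × 1.02) = −19.1 m/s
|V_g| = √(u_g² + v_g²) = 28.5 m/s

29 m/s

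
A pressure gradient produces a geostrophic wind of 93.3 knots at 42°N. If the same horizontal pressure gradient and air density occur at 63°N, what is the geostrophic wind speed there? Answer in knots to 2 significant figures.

70 knots

With the same pressure gradient and density, V_g ∝ 1/f ∝ 1/sin φ.
V₂ = V₁ · sin φ₁ / sin φ₂ = 93.3 × sin 42° / sin 63°
V₂ = 93.3 × 0.6691/0.8910 = 70 knots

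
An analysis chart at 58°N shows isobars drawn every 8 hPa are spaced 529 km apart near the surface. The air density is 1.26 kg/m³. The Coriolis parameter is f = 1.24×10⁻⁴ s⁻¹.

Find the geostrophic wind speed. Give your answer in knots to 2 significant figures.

19 knots

Pressure gradient: |∂P/∂n| = 800 Pa / 529000 m = 1.51×10⁻³ Pa/m
Geostrophic balance (pressure-gradient force = Coriolis force):
V_g = (1/(fρ)) |∂P/∂n| = 1.51×10⁻³ / (1.24×10⁻⁴ × 1.26) = 9.68 m/s
Converting: 9.68 m/s × 1.944 = 19 knots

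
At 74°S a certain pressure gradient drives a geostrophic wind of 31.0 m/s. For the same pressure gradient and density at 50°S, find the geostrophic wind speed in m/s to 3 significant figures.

38.9 m/s

With the same pressure gradient and density, V_g ∝ 1/f ∝ 1/sin φ.
V₂ = V₁ · sin φ₁ / sin φ₂ = 31.0 × sin 74° / sin 50°
V₂ = 31.0 × 0.9613/0.7660 = 38.9 m/s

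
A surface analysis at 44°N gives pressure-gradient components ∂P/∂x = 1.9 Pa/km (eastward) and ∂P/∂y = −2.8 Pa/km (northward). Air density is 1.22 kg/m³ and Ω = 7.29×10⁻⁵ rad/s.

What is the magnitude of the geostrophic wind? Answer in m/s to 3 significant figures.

27.4 m/s

Coriolis parameter at 44°N:
f = 2Ω sin φ = 2 × 7.29×10⁻⁵ × sin 44° = 1.01×10⁻⁴ s⁻¹
Component geostrophic relations (x east, y north):
u_g = −(1/(fρ)) ∂P/∂y,  v_g = (1/(fρ)) ∂P/∂x
u_g = −(−2.8×10⁻³)/(1.01×10⁻⁴ × 1.22) = 22.7 m/s;  v_g = (1.9×10⁻³)/(1.01×10⁻⁴ × 1.22) = 15.4 m/s
|V_g| = √(u_g² + v_g²) = 27.4 m/s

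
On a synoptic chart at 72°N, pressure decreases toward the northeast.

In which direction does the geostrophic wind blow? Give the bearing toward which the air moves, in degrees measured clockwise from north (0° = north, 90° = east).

The pressure-gradient force points toward the northeast (bearing 045°).
Geostrophic balance: in the Northern Hemisphere the Coriolis force deflects motion to the right, so the geostrophic wind blows 90° to the right of the pressure-gradient force (low pressure on the left).
Rotating 045° by 90° clockwise gives 135° — the wind blows toward the southeast.

135°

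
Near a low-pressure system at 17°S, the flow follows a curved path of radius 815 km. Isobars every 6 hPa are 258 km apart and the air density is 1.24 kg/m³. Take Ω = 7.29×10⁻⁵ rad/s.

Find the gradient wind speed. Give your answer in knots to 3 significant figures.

49.4 knots

Coriolis parameter at 17°S:
f = 2Ω sin φ = 2 × 7.29×10⁻⁵ × sin 17° = 4.26×10⁻⁵ s⁻¹
Pressure gradient: |∂P/∂n| = 600 Pa / 258000 m = 2.33×10⁻³ Pa/m
Geostrophic speed: V_g = |∂P/∂n|/(fρ) = 2.33×10⁻³/(4.26×10⁻⁵ × 1.24) = 44.0 m/s
Around a low, centrifugal force acts outward with Coriolis, so pressure-gradient force balances both:
(1/ρ)|∂P/∂n| = fV + V²/R  →  V² + fR·V − fR·V_g = 0
With fR = 4.26×10⁻⁵ × 815×10³ m = 34.7 m/s:
V = [−fR + √((fR)² + 4 fR V_g)]/2 = [−34.7 + √(34.7² + 4×34.7×44)]/2 = 25.4 m/s
Subgeostrophic (V < V_g = 44 m/s), as expected around a low.
Converting: 25.4 m/s × 1.944 = 49.4 knots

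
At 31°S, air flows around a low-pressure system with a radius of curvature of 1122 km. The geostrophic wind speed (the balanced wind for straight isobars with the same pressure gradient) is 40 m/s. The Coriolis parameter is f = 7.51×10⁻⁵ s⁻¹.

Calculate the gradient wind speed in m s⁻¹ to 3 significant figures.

Around a low, centrifugal force acts outward with Coriolis, so pressure-gradient force balances both:
(1/ρ)|∂P/∂n| = fV + V²/R  →  V² + fR·V − fR·V_g = 0
With fR = 7.51×10⁻⁵ × 1122×10³ m = 84.3 m/s:
V = [−fR + √((fR)² + 4 fR V_g)]/2 = [−84.3 + √(84.3² + 4×84.3×40)]/2 = 29.6 m/s
Subgeostrophic (V < V_g = 40 m/s), as expected around a low.

29.6 m s⁻¹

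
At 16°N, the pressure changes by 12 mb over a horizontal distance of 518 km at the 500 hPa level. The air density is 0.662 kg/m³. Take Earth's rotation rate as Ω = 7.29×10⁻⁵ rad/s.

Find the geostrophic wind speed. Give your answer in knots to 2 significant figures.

170 knots

Coriolis parameter at 16°N:
f = 2Ω sin φ = 2 × 7.29×10⁻⁵ × sin 16° = 4.02×10⁻⁵ s⁻¹
Pressure gradient: |∂P/∂n| = 1200 Pa / 518000 m = 2.32×10⁻³ Pa/m
Geostrophic balance (pressure-gradient force = Coriolis force):
V_g = (1/(fρ)) |∂P/∂n| = 2.32×10⁻³ / (4.02×10⁻⁵ × 0.662) = 87.1 m/s
Converting: 87.1 m/s × 1.944 = 170 knots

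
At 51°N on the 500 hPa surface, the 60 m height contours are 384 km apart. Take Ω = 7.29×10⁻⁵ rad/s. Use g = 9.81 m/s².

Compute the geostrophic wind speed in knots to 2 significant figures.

Coriolis parameter at 51°N:
f = 2Ω sin φ = 2 × 7.29×10⁻⁵ × sin 51° = 1.13×10⁻⁴ s⁻¹
Height gradient: |∂Z/∂n| = 60 m / 384000 m = 1.56×10⁻⁴
On a pressure surface, geostrophic balance gives V_g = (g/f)|∂Z/∂n|:
V_g = 9.81 × 1.56×10⁻⁴ / 1.13×10⁻⁴ = 13.5 m/s
Converting: 13.5 m/s × 1.944 = 26 knots

26 knots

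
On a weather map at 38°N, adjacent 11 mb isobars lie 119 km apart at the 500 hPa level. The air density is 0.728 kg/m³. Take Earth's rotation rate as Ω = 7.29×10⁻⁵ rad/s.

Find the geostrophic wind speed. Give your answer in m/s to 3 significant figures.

141 m/s

Coriolis parameter at 38°N:
f = 2Ω sin φ = 2 × 7.29×10⁻⁵ × sin 38° = 8.98×10⁻⁵ s⁻¹
Pressure gradient: |∂P/∂n| = 1100 Pa / 119000 m = 9.24×10⁻³ Pa/m
Geostrophic balance (pressure-gradient force = Coriolis force):
V_g = (1/(fρ)) |∂P/∂n| = 9.24×10⁻³ / (8.98×10⁻⁵ × 0.728) = 141 m/s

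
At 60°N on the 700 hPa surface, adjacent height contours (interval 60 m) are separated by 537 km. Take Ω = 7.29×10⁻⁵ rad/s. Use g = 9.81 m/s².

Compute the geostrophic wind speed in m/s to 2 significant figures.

Coriolis parameter at 60°N:
f = 2Ω sin φ = 2 × 7.29×10⁻⁵ × sin 60° = 1.26×10⁻⁴ s⁻¹
Height gradient: |∂Z/∂n| = 60 m / 537000 m = 1.12×10⁻⁴
On a pressure surface, geostrophic balance gives V_g = (g/f)|∂Z/∂n|:
V_g = 9.81 × 1.12×10⁻⁴ / 1.26×10⁻⁴ = 8.68 m/s

8.7 m/s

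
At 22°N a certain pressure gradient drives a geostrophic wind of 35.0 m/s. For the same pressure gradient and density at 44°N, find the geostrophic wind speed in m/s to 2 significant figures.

With the same pressure gradient and density, V_g ∝ 1/f ∝ 1/sin φ.
V₂ = V₁ · sin φ₁ / sin φ₂ = 35.0 × sin 22° / sin 44°
V₂ = 35.0 × 0.3746/0.6947 = 19 m/s

19 m/s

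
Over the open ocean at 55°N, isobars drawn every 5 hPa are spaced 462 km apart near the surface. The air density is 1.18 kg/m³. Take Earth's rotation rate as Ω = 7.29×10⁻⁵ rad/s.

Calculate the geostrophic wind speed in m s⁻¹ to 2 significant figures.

7.7 m s⁻¹

Coriolis parameter at 55°N:
f = 2Ω sin φ = 2 × 7.29×10⁻⁵ × sin 55° = 1.19×10⁻⁴ s⁻¹
Pressure gradient: |∂P/∂n| = 500 Pa / 462000 m = 1.08×10⁻³ Pa/m
Geostrophic balance (pressure-gradient force = Coriolis force):
V_g = (1/(fρ)) |∂P/∂n| = 1.08×10⁻³ / (1.19×10⁻⁴ × 1.18) = 7.68 m/s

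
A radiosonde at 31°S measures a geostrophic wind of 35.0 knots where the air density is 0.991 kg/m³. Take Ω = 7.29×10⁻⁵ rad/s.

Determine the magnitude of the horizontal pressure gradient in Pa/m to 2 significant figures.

Coriolis parameter at 31°S:
f = 2Ω sin φ = 2 × 7.29×10⁻⁵ × sin 31° = 7.51×10⁻⁵ s⁻¹
Wind speed in SI: 35.0 knots = 18.0 m/s
Geostrophic balance rearranged: |∂P/∂n| = f ρ V_g
|∂P/∂n| = 7.51×10⁻⁵ × 0.991 × 18.0 = 1.34×10⁻³ Pa/m

1.3×10⁻³ Pa/m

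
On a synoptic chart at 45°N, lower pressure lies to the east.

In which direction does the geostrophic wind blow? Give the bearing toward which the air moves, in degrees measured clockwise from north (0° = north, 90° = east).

180°

The pressure-gradient force points toward the east (bearing 090°).
Geostrophic balance: in the Northern Hemisphere the Coriolis force deflects motion to the right, so the geostrophic wind blows 90° to the right of the pressure-gradient force (low pressure on the left).
Rotating 090° by 90° clockwise gives 180° — the wind blows toward the south.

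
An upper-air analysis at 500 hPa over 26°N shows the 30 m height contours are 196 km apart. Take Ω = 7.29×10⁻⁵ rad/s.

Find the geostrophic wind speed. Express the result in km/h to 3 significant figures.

Coriolis parameter at 26°N:
f = 2Ω sin φ = 2 × 7.29×10⁻⁵ × sin 26° = 6.39×10⁻⁵ s⁻¹
Height gradient: |∂Z/∂n| = 30 m / 196000 m = 1.53×10⁻⁴
On a pressure surface, geostrophic balance gives V_g = (g/f)|∂Z/∂n|:
V_g = 9.81 × 1.53×10⁻⁴ / 6.39×10⁻⁵ = 23.5 m/s
Converting: 23.5 m/s × 3.6 = 84.6 km/h

84.6 km/h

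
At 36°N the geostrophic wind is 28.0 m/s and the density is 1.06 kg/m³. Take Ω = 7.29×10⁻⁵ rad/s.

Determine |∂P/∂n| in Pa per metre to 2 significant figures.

2.5×10⁻³ Pa/m

Coriolis parameter at 36°N:
f = 2Ω sin φ = 2 × 7.29×10⁻⁵ × sin 36° = 8.57×10⁻⁵ s⁻¹
Geostrophic balance rearranged: |∂P/∂n| = f ρ V_g
|∂P/∂n| = 8.57×10⁻⁵ × 1.06 × 28.0 = 2.54×10⁻³ Pa/m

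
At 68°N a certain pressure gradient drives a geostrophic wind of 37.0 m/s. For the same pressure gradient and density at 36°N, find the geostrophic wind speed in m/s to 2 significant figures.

With the same pressure gradient and density, V_g ∝ 1/f ∝ 1/sin φ.
V₂ = V₁ · sin φ₁ / sin φ₂ = 37.0 × sin 68° / sin 36°
V₂ = 37.0 × 0.9272/0.5878 = 58 m/s

58 m/s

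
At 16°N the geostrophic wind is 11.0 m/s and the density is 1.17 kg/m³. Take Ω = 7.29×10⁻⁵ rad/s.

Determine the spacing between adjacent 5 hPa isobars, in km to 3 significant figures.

967 km

Coriolis parameter at 16°N:
f = 2Ω sin φ = 2 × 7.29×10⁻⁵ × sin 16° = 4.02×10⁻⁵ s⁻¹
Geostrophic balance rearranged: |∂P/∂n| = f ρ V_g
|∂P/∂n| = 4.02×10⁻⁵ × 1.17 × 11.0 = 5.17×10⁻⁴ Pa/m
Isobar spacing: Δn = ΔP/|∂P/∂n| = 500 Pa / 5.17×10⁻⁴ Pa/m = 966709 m ≈ 967 km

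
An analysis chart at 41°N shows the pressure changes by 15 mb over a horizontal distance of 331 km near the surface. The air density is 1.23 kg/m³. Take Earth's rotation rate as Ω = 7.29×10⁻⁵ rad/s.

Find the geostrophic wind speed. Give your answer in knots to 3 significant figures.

Coriolis parameter at 41°N:
f = 2Ω sin φ = 2 × 7.29×10⁻⁵ × sin 41° = 9.57×10⁻⁵ s⁻¹
Pressure gradient: |∂P/∂n| = 1500 Pa / 331000 m = 4.53×10⁻³ Pa/m
Geostrophic balance (pressure-gradient force = Coriolis force):
V_g = (1/(fρ)) |∂P/∂n| = 4.53×10⁻³ / (9.57×10⁻⁵ × 1.23) = 38.5 m/s
Converting: 38.5 m/s × 1.944 = 74.9 knots

74.9 knots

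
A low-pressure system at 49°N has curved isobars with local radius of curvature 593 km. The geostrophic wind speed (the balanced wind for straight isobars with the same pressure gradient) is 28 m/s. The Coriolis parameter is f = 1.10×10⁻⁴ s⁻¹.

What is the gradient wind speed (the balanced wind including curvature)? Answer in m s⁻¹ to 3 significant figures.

21.1 m s⁻¹

Around a low, centrifugal force acts outward with Coriolis, so pressure-gradient force balances both:
(1/ρ)|∂P/∂n| = fV + V²/R  →  V² + fR·V − fR·V_g = 0
With fR = 1.10×10⁻⁴ × 593×10³ m = 65.2 m/s:
V = [−fR + √((fR)² + 4 fR V_g)]/2 = [−65.2 + √(65.2² + 4×65.2×28)]/2 = 21.1 m/s
Subgeostrophic (V < V_g = 28 m/s), as expected around a low.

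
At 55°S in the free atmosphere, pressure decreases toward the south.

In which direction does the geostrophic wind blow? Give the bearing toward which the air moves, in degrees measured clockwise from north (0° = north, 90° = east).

The pressure-gradient force points toward the south (bearing 180°).
Geostrophic balance: in the Southern Hemisphere the Coriolis force deflects motion to the left, so the geostrophic wind blows 90° to the left of the pressure-gradient force (low pressure on the right).
Rotating 180° by 90° counterclockwise gives 090° — the wind blows toward the east.

090°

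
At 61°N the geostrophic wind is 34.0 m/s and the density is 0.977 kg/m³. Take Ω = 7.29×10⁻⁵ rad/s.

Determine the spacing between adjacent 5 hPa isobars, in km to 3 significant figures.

Coriolis parameter at 61°N:
f = 2Ω sin φ = 2 × 7.29×10⁻⁵ × sin 61° = 1.28×10⁻⁴ s⁻¹
Geostrophic balance rearranged: |∂P/∂n| = f ρ V_g
|∂P/∂n| = 1.28×10⁻⁴ × 0.977 × 34.0 = 4.24×10⁻³ Pa/m
Isobar spacing: Δn = ΔP/|∂P/∂n| = 500 Pa / 4.24×10⁻³ Pa/m = 118037 m ≈ 118 km

118 km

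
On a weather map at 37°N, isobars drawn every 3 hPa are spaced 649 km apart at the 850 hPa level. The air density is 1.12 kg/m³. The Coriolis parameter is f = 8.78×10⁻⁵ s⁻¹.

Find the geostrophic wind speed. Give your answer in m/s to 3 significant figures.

4.70 m/s

Pressure gradient: |∂P/∂n| = 300 Pa / 649000 m = 4.62×10⁻⁴ Pa/m
Geostrophic balance (pressure-gradient force = Coriolis force):
V_g = (1/(fρ)) |∂P/∂n| = 4.62×10⁻⁴ / (8.78×10⁻⁵ × 1.12) = 4.70 m/s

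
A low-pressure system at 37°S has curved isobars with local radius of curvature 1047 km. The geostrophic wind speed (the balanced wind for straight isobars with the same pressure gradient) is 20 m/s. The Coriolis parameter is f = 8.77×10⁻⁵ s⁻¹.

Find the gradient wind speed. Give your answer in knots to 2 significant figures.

33 knots

Around a low, centrifugal force acts outward with Coriolis, so pressure-gradient force balances both:
(1/ρ)|∂P/∂n| = fV + V²/R  →  V² + fR·V − fR·V_g = 0
With fR = 8.77×10⁻⁵ × 1047×10³ m = 91.8 m/s:
V = [−fR + √((fR)² + 4 fR V_g)]/2 = [−91.8 + √(91.8² + 4×91.8×20)]/2 = 16.9 m/s
Subgeostrophic (V < V_g = 20 m/s), as expected around a low.
Converting: 16.9 m/s × 1.944 = 33 knots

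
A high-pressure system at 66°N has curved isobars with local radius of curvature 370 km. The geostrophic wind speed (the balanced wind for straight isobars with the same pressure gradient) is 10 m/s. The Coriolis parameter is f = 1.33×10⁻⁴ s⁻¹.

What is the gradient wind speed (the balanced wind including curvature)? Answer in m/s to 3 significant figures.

Around a high, pressure-gradient force acts outward with centrifugal, so Coriolis balances both:
fV = (1/ρ)|∂P/∂n| + V²/R  →  V² − fR·V + fR·V_g = 0
With fR = 1.33×10⁻⁴ × 370×10³ m = 49.2 m/s:
V = [fR − √((fR)² − 4 fR V_g)]/2 = [49.2 − √(49.2² − 4×49.2×10)]/2 = 14 m/s
Supergeostrophic (V > V_g = 10 m/s), as expected around a high.

14.0 m/s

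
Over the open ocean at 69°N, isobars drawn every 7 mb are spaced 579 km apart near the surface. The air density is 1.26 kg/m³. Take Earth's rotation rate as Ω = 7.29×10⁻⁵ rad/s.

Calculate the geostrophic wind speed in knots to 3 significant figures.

13.7 knots

Coriolis parameter at 69°N:
f = 2Ω sin φ = 2 × 7.29×10⁻⁵ × sin 69° = 1.36×10⁻⁴ s⁻¹
Pressure gradient: |∂P/∂n| = 700 Pa / 579000 m = 1.21×10⁻³ Pa/m
Geostrophic balance (pressure-gradient force = Coriolis force):
V_g = (1/(fρ)) |∂P/∂n| = 1.21×10⁻³ / (1.36×10⁻⁴ × 1.26) = 7.05 m/s
Converting: 7.05 m/s × 1.944 = 13.7 knots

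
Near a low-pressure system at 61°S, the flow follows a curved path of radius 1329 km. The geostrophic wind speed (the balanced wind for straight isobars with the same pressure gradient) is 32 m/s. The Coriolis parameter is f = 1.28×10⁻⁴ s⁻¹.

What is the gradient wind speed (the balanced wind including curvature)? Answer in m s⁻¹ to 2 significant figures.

28 m s⁻¹

Around a low, centrifugal force acts outward with Coriolis, so pressure-gradient force balances both:
(1/ρ)|∂P/∂n| = fV + V²/R  →  V² + fR·V − fR·V_g = 0
With fR = 1.28×10⁻⁴ × 1329×10³ m = 170 m/s:
V = [−fR + √((fR)² + 4 fR V_g)]/2 = [−170 + √(170² + 4×170×32)]/2 = 27.5 m/s
Subgeostrophic (V < V_g = 32 m/s), as expected around a low.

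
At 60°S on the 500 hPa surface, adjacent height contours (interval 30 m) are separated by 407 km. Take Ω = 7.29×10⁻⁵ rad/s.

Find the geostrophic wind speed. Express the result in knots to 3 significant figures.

Coriolis parameter at 60°S:
f = 2Ω sin φ = 2 × 7.29×10⁻⁵ × sin 60° = 1.26×10⁻⁴ s⁻¹
Height gradient: |∂Z/∂n| = 30 m / 407000 m = 7.37×10⁻⁵
On a pressure surface, geostrophic balance gives V_g = (g/f)|∂Z/∂n|:
V_g = 9.81 × 7.37×10⁻⁵ / 1.26×10⁻⁴ = 5.73 m/s
Converting: 5.73 m/s × 1.944 = 11.1 knots

11.1 knots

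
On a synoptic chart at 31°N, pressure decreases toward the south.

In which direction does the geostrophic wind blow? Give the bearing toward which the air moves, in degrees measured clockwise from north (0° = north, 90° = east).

The pressure-gradient force points toward the south (bearing 180°).
Geostrophic balance: in the Northern Hemisphere the Coriolis force deflects motion to the right, so the geostrophic wind blows 90° to the right of the pressure-gradient force (low pressure on the left).
Rotating 180° by 90° clockwise gives 270° — the wind blows toward the west.

270°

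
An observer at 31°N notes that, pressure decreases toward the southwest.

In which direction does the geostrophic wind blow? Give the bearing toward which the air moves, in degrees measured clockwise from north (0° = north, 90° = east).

The pressure-gradient force points toward the southwest (bearing 225°).
Geostrophic balance: in the Northern Hemisphere the Coriolis force deflects motion to the right, so the geostrophic wind blows 90° to the right of the pressure-gradient force (low pressure on the left).
Rotating 225° by 90° clockwise gives 315° — the wind blows toward the northwest.

315°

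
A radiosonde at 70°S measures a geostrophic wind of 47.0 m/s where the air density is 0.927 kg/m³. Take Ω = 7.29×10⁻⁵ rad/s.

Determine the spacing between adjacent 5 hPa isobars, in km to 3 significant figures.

83.8 km

Coriolis parameter at 70°S:
f = 2Ω sin φ = 2 × 7.29×10⁻⁵ × sin 70° = 1.37×10⁻⁴ s⁻¹
Geostrophic balance rearranged: |∂P/∂n| = f ρ V_g
|∂P/∂n| = 1.37×10⁻⁴ × 0.927 × 47.0 = 5.97×10⁻³ Pa/m
Isobar spacing: Δn = ΔP/|∂P/∂n| = 500 Pa / 5.97×10⁻³ Pa/m = 83762 m ≈ 83.8 km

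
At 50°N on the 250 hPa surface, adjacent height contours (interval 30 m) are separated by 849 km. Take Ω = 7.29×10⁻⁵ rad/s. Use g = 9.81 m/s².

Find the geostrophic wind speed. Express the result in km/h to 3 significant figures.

Coriolis parameter at 50°N:
f = 2Ω sin φ = 2 × 7.29×10⁻⁵ × sin 50° = 1.12×10⁻⁴ s⁻¹
Height gradient: |∂Z/∂n| = 30 m / 849000 m = 3.53×10⁻⁵
On a pressure surface, geostrophic balance gives V_g = (g/f)|∂Z/∂n|:
V_g = 9.81 × 3.53×10⁻⁵ / 1.12×10⁻⁴ = 3.10 m/s
Converting: 3.10 m/s × 3.6 = 11.2 km/h

11.2 km/h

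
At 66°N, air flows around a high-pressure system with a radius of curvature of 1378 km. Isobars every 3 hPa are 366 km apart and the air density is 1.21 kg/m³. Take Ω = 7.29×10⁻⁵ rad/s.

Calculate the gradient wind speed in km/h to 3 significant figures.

18.8 km/h

Coriolis parameter at 66°N:
f = 2Ω sin φ = 2 × 7.29×10⁻⁵ × sin 66° = 1.33×10⁻⁴ s⁻¹
Pressure gradient: |∂P/∂n| = 300 Pa / 366000 m = 8.20×10⁻⁴ Pa/m
Geostrophic speed: V_g = |∂P/∂n|/(fρ) = 8.20×10⁻⁴/(1.33×10⁻⁴ × 1.21) = 5.09 m/s
Around a high, pressure-gradient force acts outward with centrifugal, so Coriolis balances both:
fV = (1/ρ)|∂P/∂n| + V²/R  →  V² − fR·V + fR·V_g = 0
With fR = 1.33×10⁻⁴ × 1378×10³ m = 184 m/s:
V = [fR − √((fR)² − 4 fR V_g)]/2 = [184 − √(184² − 4×184×5.09)]/2 = 5.24 m/s
Supergeostrophic (V > V_g = 5.09 m/s), as expected around a high.
Converting: 5.24 m/s × 3.6 = 18.8 km/h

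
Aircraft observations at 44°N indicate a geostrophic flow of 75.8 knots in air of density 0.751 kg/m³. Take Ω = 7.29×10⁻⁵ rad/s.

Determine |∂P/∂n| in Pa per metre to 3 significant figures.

Coriolis parameter at 44°N:
f = 2Ω sin φ = 2 × 7.29×10⁻⁵ × sin 44° = 1.01×10⁻⁴ s⁻¹
Wind speed in SI: 75.8 knots = 39.0 m/s
Geostrophic balance rearranged: |∂P/∂n| = f ρ V_g
|∂P/∂n| = 1.01×10⁻⁴ × 0.751 × 39.0 = 2.97×10⁻³ Pa/m

2.97×10⁻³ Pa/m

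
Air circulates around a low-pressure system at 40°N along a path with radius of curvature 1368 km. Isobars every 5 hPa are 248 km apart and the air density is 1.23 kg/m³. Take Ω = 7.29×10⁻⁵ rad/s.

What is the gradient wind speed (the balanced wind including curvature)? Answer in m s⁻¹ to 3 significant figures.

Coriolis parameter at 40°N:
f = 2Ω sin φ = 2 × 7.29×10⁻⁵ × sin 40° = 9.37×10⁻⁵ s⁻¹
Pressure gradient: |∂P/∂n| = 500 Pa / 248000 m = 2.02×10⁻³ Pa/m
Geostrophic speed: V_g = |∂P/∂n|/(fρ) = 2.02×10⁻³/(9.37×10⁻⁵ × 1.23) = 17.5 m/s
Around a low, centrifugal force acts outward with Coriolis, so pressure-gradient force balances both:
(1/ρ)|∂P/∂n| = fV + V²/R  →  V² + fR·V − fR·V_g = 0
With fR = 9.37×10⁻⁵ × 1368×10³ m = 128 m/s:
V = [−fR + √((fR)² + 4 fR V_g)]/2 = [−128 + √(128² + 4×128×17.5)]/2 = 15.6 m/s
Subgeostrophic (V < V_g = 17.5 m/s), as expected around a low.

15.6 m s⁻¹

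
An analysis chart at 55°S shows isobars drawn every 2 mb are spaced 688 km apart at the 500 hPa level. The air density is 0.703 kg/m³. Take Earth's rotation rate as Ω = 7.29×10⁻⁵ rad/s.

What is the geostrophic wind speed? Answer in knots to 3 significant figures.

Coriolis parameter at 55°S:
f = 2Ω sin φ = 2 × 7.29×10⁻⁵ × sin 55° = 1.19×10⁻⁴ s⁻¹
Pressure gradient: |∂P/∂n| = 200 Pa / 688000 m = 2.91×10⁻⁴ Pa/m
Geostrophic balance (pressure-gradient force = Coriolis force):
V_g = (1/(fρ)) |∂P/∂n| = 2.91×10⁻⁴ / (1.19×10⁻⁴ × 0.703) = 3.46 m/s
Converting: 3.46 m/s × 1.944 = 6.73 knots

6.73 knots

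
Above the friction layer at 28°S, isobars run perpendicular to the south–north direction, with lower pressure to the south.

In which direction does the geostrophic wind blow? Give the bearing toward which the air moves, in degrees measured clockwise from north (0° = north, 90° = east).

090°

The pressure-gradient force points toward the south (bearing 180°).
Geostrophic balance: in the Southern Hemisphere the Coriolis force deflects motion to the left, so the geostrophic wind blows 90° to the left of the pressure-gradient force (low pressure on the right).
Rotating 180° by 90° counterclockwise gives 090° — the wind blows toward the east.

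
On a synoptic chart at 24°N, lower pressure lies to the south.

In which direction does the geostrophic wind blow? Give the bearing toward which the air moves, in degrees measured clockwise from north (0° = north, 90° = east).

270°

The pressure-gradient force points toward the south (bearing 180°).
Geostrophic balance: in the Northern Hemisphere the Coriolis force deflects motion to the right, so the geostrophic wind blows 90° to the right of the pressure-gradient force (low pressure on the left).
Rotating 180° by 90° clockwise gives 270° — the wind blows toward the west.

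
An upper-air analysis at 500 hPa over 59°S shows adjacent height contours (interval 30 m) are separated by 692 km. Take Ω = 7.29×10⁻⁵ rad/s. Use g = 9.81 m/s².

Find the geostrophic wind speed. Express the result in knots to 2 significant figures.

6.6 knots

Coriolis parameter at 59°S:
f = 2Ω sin φ = 2 × 7.29×10⁻⁵ × sin 59° = 1.25×10⁻⁴ s⁻¹
Height gradient: |∂Z/∂n| = 30 m / 692000 m = 4.34×10⁻⁵
On a pressure surface, geostrophic balance gives V_g = (g/f)|∂Z/∂n|:
V_g = 9.81 × 4.34×10⁻⁵ / 1.25×10⁻⁴ = 3.40 m/s
Converting: 3.40 m/s × 1.944 = 6.6 knots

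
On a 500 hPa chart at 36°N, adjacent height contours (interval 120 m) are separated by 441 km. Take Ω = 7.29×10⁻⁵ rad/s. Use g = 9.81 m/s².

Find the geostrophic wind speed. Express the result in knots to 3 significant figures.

Coriolis parameter at 36°N:
f = 2Ω sin φ = 2 × 7.29×10⁻⁵ × sin 36° = 8.57×10⁻⁵ s⁻¹
Height gradient: |∂Z/∂n| = 120 m / 441000 m = 2.72×10⁻⁴
On a pressure surface, geostrophic balance gives V_g = (g/f)|∂Z/∂n|:
V_g = 9.81 × 2.72×10⁻⁴ / 8.57×10⁻⁵ = 31.1 m/s
Converting: 31.1 m/s × 1.944 = 60.5 knots

60.5 knots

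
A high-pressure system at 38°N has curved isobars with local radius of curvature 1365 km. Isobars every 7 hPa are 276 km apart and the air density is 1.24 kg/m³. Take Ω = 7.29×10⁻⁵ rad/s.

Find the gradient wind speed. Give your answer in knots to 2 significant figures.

59 knots

Coriolis parameter at 38°N:
f = 2Ω sin φ = 2 × 7.29×10⁻⁵ × sin 38° = 8.98×10⁻⁵ s⁻¹
Pressure gradient: |∂P/∂n| = 700 Pa / 276000 m = 2.54×10⁻³ Pa/m
Geostrophic speed: V_g = |∂P/∂n|/(fρ) = 2.54×10⁻³/(8.98×10⁻⁵ × 1.24) = 22.8 m/s
Around a high, pressure-gradient force acts outward with centrifugal, so Coriolis balances both:
fV = (1/ρ)|∂P/∂n| + V²/R  →  V² − fR·V + fR·V_g = 0
With fR = 8.98×10⁻⁵ × 1365×10³ m = 123 m/s:
V = [fR − √((fR)² − 4 fR V_g)]/2 = [123 − √(123² − 4×123×22.8)]/2 = 30.3 m/s
Supergeostrophic (V > V_g = 22.8 m/s), as expected around a high.
Converting: 30.3 m/s × 1.944 = 59 knots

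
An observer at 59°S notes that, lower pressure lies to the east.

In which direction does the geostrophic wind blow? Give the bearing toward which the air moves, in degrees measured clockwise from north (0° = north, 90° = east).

000°

The pressure-gradient force points toward the east (bearing 090°).
Geostrophic balance: in the Southern Hemisphere the Coriolis force deflects motion to the left, so the geostrophic wind blows 90° to the left of the pressure-gradient force (low pressure on the right).
Rotating 090° by 90° counterclockwise gives 000° — the wind blows toward the north.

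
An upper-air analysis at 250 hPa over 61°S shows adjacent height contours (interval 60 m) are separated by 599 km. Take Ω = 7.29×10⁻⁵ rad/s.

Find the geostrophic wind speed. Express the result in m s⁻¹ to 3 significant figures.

7.71 m s⁻¹

Coriolis parameter at 61°S:
f = 2Ω sin φ = 2 × 7.29×10⁻⁵ × sin 61° = 1.28×10⁻⁴ s⁻¹
Height gradient: |∂Z/∂n| = 60 m / 599000 m = 1.00×10⁻⁴
On a pressure surface, geostrophic balance gives V_g = (g/f)|∂Z/∂n|:
V_g = 9.81 × 1.00×10⁻⁴ / 1.28×10⁻⁴ = 7.71 m/s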